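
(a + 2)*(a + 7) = a^2 + 9*a + 14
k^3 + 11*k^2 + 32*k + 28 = (k + 2)^2*(k + 7)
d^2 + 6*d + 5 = (d + 1)*(d + 5)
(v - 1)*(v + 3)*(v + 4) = v^3 + 6*v^2 + 5*v - 12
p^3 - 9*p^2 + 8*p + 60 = (p - 6)*(p - 5)*(p + 2)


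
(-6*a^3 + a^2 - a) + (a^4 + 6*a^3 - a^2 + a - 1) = a^4 - 1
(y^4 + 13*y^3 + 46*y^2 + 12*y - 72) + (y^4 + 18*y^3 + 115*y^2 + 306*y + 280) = 2*y^4 + 31*y^3 + 161*y^2 + 318*y + 208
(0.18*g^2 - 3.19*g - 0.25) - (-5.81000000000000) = 0.18*g^2 - 3.19*g + 5.56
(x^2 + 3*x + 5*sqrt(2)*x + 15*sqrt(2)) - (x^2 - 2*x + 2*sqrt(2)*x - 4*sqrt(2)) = 3*sqrt(2)*x + 5*x + 19*sqrt(2)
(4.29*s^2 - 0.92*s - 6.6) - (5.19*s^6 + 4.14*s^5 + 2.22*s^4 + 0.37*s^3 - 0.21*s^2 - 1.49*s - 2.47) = -5.19*s^6 - 4.14*s^5 - 2.22*s^4 - 0.37*s^3 + 4.5*s^2 + 0.57*s - 4.13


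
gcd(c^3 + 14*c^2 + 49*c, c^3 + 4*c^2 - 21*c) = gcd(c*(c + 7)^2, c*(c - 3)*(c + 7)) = c^2 + 7*c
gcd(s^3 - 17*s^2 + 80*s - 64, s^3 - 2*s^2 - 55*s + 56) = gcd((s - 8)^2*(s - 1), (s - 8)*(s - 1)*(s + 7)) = s^2 - 9*s + 8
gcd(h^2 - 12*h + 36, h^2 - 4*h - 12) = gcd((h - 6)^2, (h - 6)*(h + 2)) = h - 6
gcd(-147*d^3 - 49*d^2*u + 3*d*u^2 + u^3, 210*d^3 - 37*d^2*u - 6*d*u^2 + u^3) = -7*d + u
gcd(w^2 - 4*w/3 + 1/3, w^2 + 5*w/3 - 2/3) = w - 1/3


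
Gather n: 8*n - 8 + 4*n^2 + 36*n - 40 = 4*n^2 + 44*n - 48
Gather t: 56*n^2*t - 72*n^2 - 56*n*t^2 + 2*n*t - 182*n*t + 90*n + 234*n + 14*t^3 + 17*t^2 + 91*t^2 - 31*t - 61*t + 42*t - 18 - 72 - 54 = -72*n^2 + 324*n + 14*t^3 + t^2*(108 - 56*n) + t*(56*n^2 - 180*n - 50) - 144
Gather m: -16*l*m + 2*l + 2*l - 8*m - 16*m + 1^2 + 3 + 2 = 4*l + m*(-16*l - 24) + 6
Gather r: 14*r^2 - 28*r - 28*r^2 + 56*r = -14*r^2 + 28*r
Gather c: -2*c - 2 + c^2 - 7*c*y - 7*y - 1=c^2 + c*(-7*y - 2) - 7*y - 3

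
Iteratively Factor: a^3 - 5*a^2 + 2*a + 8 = (a + 1)*(a^2 - 6*a + 8) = (a - 2)*(a + 1)*(a - 4)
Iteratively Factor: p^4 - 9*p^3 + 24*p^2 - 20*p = (p)*(p^3 - 9*p^2 + 24*p - 20) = p*(p - 2)*(p^2 - 7*p + 10) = p*(p - 2)^2*(p - 5)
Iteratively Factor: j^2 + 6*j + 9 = (j + 3)*(j + 3)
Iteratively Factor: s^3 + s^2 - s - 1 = (s + 1)*(s^2 - 1) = (s + 1)^2*(s - 1)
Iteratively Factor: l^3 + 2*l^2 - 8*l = (l + 4)*(l^2 - 2*l) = l*(l + 4)*(l - 2)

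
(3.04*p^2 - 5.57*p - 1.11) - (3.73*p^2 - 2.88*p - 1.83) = -0.69*p^2 - 2.69*p + 0.72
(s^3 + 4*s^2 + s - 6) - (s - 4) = s^3 + 4*s^2 - 2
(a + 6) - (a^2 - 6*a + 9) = -a^2 + 7*a - 3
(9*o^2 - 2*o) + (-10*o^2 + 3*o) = -o^2 + o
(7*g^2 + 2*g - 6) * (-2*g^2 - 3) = -14*g^4 - 4*g^3 - 9*g^2 - 6*g + 18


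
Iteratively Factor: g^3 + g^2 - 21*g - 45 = (g + 3)*(g^2 - 2*g - 15) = (g + 3)^2*(g - 5)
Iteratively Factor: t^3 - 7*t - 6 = (t + 2)*(t^2 - 2*t - 3) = (t + 1)*(t + 2)*(t - 3)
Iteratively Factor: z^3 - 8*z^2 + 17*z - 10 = (z - 2)*(z^2 - 6*z + 5) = (z - 5)*(z - 2)*(z - 1)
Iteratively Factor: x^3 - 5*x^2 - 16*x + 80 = (x + 4)*(x^2 - 9*x + 20) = (x - 5)*(x + 4)*(x - 4)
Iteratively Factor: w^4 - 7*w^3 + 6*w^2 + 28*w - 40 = (w + 2)*(w^3 - 9*w^2 + 24*w - 20) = (w - 2)*(w + 2)*(w^2 - 7*w + 10) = (w - 5)*(w - 2)*(w + 2)*(w - 2)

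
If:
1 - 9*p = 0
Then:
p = 1/9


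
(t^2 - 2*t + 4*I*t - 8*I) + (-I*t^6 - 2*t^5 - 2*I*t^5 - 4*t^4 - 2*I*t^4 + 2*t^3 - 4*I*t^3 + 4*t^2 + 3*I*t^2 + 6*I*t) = -I*t^6 - 2*t^5 - 2*I*t^5 - 4*t^4 - 2*I*t^4 + 2*t^3 - 4*I*t^3 + 5*t^2 + 3*I*t^2 - 2*t + 10*I*t - 8*I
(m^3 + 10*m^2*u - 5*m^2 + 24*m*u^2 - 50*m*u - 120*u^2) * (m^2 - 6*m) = m^5 + 10*m^4*u - 11*m^4 + 24*m^3*u^2 - 110*m^3*u + 30*m^3 - 264*m^2*u^2 + 300*m^2*u + 720*m*u^2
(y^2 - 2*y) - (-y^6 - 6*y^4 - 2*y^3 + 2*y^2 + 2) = y^6 + 6*y^4 + 2*y^3 - y^2 - 2*y - 2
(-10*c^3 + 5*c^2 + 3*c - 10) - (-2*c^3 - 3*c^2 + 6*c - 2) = -8*c^3 + 8*c^2 - 3*c - 8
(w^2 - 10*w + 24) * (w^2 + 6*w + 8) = w^4 - 4*w^3 - 28*w^2 + 64*w + 192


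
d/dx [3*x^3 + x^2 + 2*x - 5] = 9*x^2 + 2*x + 2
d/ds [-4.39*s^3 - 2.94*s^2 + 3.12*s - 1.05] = -13.17*s^2 - 5.88*s + 3.12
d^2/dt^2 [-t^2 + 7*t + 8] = -2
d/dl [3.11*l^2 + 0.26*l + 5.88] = 6.22*l + 0.26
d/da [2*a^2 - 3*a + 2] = 4*a - 3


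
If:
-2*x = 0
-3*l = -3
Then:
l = 1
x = 0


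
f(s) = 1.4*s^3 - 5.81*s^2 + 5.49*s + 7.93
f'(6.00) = 86.97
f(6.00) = 134.11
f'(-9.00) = 450.27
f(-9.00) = -1532.69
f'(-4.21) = 128.85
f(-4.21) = -222.63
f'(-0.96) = 20.52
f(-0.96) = -3.93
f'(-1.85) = 41.36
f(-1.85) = -30.98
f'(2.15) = -0.08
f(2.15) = 6.79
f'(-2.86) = 73.08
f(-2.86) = -88.05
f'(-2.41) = 57.89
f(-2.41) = -58.64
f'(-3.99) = 118.72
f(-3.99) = -195.40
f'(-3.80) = 110.29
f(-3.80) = -173.65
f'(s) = 4.2*s^2 - 11.62*s + 5.49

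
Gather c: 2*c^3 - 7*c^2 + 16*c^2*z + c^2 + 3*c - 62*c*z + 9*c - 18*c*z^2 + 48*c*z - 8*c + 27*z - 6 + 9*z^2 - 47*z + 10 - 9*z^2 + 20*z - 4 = 2*c^3 + c^2*(16*z - 6) + c*(-18*z^2 - 14*z + 4)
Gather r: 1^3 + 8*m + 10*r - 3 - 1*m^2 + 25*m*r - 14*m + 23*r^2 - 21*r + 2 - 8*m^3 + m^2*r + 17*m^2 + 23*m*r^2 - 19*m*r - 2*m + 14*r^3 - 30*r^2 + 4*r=-8*m^3 + 16*m^2 - 8*m + 14*r^3 + r^2*(23*m - 7) + r*(m^2 + 6*m - 7)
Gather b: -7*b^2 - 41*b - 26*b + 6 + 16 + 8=-7*b^2 - 67*b + 30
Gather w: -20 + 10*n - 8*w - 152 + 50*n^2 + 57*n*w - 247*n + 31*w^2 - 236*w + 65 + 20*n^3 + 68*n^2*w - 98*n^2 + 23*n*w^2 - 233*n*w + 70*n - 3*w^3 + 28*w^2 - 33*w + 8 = 20*n^3 - 48*n^2 - 167*n - 3*w^3 + w^2*(23*n + 59) + w*(68*n^2 - 176*n - 277) - 99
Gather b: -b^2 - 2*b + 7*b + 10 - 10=-b^2 + 5*b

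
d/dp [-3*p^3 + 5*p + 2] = 5 - 9*p^2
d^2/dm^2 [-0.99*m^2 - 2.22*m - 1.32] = -1.98000000000000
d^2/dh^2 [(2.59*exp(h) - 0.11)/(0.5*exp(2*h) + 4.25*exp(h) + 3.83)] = (0.6475*exp(4*h) - 5.61375*exp(3*h) - 30.46035*exp(2*h) - 43.303*exp(h) + 39.782976)*exp(h)/(0.125*exp(6*h) + 3.1875*exp(5*h) + 29.96625*exp(4*h) + 125.598125*exp(3*h) + 229.541475*exp(2*h) + 187.028475*exp(h) + 56.181887)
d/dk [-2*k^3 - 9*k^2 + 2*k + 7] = -6*k^2 - 18*k + 2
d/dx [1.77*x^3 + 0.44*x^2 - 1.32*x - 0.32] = 5.31*x^2 + 0.88*x - 1.32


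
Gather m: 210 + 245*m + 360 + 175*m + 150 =420*m + 720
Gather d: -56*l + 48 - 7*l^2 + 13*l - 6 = -7*l^2 - 43*l + 42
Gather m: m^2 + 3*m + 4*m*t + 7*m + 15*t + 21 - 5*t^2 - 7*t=m^2 + m*(4*t + 10) - 5*t^2 + 8*t + 21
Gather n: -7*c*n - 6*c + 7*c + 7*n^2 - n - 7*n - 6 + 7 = c + 7*n^2 + n*(-7*c - 8) + 1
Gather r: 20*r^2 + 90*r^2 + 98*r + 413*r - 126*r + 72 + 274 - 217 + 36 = 110*r^2 + 385*r + 165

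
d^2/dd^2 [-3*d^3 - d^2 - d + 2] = -18*d - 2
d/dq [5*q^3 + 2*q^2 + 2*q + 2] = 15*q^2 + 4*q + 2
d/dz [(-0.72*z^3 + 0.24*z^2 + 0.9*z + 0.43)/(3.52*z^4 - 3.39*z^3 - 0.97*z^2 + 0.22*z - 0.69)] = (2.5344*z^6 - 1.6896*z^5 - 7.992*z^4 - 0.2692*z^3 + 6.7893*z^2 + 0.503*z - 0.7156)/(12.3904*z^8 - 23.8656*z^7 + 4.6633*z^6 + 8.1254*z^5 - 5.4083*z^4 + 4.2514*z^3 + 1.387*z^2 - 0.3036*z + 0.4761)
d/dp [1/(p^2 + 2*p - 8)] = 2*(-p - 1)/(p^2 + 2*p - 8)^2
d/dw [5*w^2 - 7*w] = 10*w - 7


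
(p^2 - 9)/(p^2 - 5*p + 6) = (p + 3)/(p - 2)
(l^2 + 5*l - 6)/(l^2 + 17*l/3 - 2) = 3*(l - 1)/(3*l - 1)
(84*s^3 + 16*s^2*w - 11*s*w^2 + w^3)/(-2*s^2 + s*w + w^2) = (-42*s^2 + 13*s*w - w^2)/(s - w)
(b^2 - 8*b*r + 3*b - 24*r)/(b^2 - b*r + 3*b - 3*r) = (-b + 8*r)/(-b + r)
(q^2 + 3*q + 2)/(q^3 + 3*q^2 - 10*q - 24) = (q + 1)/(q^2 + q - 12)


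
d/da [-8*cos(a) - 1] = 8*sin(a)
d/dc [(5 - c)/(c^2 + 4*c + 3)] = (-c^2 - 4*c + 2*(c - 5)*(c + 2) - 3)/(c^2 + 4*c + 3)^2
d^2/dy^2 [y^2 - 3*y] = 2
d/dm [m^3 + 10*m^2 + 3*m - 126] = 3*m^2 + 20*m + 3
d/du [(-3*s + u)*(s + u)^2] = (-5*s + 3*u)*(s + u)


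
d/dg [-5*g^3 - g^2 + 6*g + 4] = -15*g^2 - 2*g + 6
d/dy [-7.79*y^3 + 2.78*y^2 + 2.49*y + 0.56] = -23.37*y^2 + 5.56*y + 2.49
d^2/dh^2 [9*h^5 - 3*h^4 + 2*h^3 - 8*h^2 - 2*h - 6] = 180*h^3 - 36*h^2 + 12*h - 16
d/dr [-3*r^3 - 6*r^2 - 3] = 3*r*(-3*r - 4)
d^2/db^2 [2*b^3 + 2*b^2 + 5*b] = 12*b + 4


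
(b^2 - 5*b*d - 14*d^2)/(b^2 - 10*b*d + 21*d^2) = (b + 2*d)/(b - 3*d)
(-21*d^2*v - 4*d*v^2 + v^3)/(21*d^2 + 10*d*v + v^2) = v*(-7*d + v)/(7*d + v)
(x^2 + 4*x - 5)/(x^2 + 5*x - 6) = (x + 5)/(x + 6)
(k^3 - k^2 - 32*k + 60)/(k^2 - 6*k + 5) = (k^2 + 4*k - 12)/(k - 1)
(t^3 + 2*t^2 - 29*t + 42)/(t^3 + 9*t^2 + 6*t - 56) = (t - 3)/(t + 4)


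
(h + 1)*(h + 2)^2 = h^3 + 5*h^2 + 8*h + 4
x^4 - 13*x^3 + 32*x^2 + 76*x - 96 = (x - 8)*(x - 6)*(x - 1)*(x + 2)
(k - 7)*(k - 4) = k^2 - 11*k + 28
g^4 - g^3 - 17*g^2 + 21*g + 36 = (g - 3)^2*(g + 1)*(g + 4)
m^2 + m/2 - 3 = (m - 3/2)*(m + 2)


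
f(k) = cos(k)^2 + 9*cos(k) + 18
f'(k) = -2*sin(k)*cos(k) - 9*sin(k)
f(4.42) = 15.49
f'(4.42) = 8.07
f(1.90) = 15.19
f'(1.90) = -7.90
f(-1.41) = 19.47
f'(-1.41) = 9.20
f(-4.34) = 14.86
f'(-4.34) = -7.71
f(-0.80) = 24.76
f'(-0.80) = 7.46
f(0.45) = 26.91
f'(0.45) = -4.70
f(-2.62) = 10.95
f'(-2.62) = 3.62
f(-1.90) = 15.19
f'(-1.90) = 7.90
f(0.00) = 28.00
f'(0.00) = 0.00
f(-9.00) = 10.63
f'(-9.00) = 2.96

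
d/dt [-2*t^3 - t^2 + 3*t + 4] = -6*t^2 - 2*t + 3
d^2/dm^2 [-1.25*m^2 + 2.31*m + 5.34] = -2.50000000000000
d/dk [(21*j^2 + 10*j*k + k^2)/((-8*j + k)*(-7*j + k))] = 5*j*(175*j^2 + 14*j*k - 5*k^2)/(3136*j^4 - 1680*j^3*k + 337*j^2*k^2 - 30*j*k^3 + k^4)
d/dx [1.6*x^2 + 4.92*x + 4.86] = 3.2*x + 4.92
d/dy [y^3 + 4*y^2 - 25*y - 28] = 3*y^2 + 8*y - 25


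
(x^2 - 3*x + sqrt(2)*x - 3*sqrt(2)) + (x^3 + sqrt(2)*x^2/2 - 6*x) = x^3 + sqrt(2)*x^2/2 + x^2 - 9*x + sqrt(2)*x - 3*sqrt(2)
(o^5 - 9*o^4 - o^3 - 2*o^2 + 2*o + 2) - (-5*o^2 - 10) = o^5 - 9*o^4 - o^3 + 3*o^2 + 2*o + 12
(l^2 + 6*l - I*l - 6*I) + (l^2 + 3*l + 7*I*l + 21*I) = 2*l^2 + 9*l + 6*I*l + 15*I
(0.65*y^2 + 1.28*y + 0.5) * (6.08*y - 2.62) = 3.952*y^3 + 6.0794*y^2 - 0.3136*y - 1.31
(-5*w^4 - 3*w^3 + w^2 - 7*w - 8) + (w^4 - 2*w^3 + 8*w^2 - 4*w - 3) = -4*w^4 - 5*w^3 + 9*w^2 - 11*w - 11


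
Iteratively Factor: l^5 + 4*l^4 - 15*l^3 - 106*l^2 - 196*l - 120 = (l + 2)*(l^4 + 2*l^3 - 19*l^2 - 68*l - 60) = (l - 5)*(l + 2)*(l^3 + 7*l^2 + 16*l + 12) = (l - 5)*(l + 2)*(l + 3)*(l^2 + 4*l + 4) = (l - 5)*(l + 2)^2*(l + 3)*(l + 2)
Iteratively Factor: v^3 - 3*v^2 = (v)*(v^2 - 3*v) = v^2*(v - 3)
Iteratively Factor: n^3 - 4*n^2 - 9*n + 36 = (n + 3)*(n^2 - 7*n + 12) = (n - 4)*(n + 3)*(n - 3)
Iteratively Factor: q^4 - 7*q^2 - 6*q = (q + 1)*(q^3 - q^2 - 6*q) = (q + 1)*(q + 2)*(q^2 - 3*q) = q*(q + 1)*(q + 2)*(q - 3)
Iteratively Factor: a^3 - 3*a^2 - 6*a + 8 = (a + 2)*(a^2 - 5*a + 4) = (a - 1)*(a + 2)*(a - 4)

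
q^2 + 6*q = q*(q + 6)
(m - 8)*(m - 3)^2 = m^3 - 14*m^2 + 57*m - 72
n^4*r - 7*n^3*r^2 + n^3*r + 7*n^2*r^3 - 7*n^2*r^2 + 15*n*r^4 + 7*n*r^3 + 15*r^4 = (n - 5*r)*(n - 3*r)*(n + r)*(n*r + r)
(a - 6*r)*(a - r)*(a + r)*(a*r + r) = a^4*r - 6*a^3*r^2 + a^3*r - a^2*r^3 - 6*a^2*r^2 + 6*a*r^4 - a*r^3 + 6*r^4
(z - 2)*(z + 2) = z^2 - 4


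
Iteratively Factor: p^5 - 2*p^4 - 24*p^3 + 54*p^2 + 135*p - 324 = (p - 3)*(p^4 + p^3 - 21*p^2 - 9*p + 108) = (p - 3)*(p + 4)*(p^3 - 3*p^2 - 9*p + 27) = (p - 3)*(p + 3)*(p + 4)*(p^2 - 6*p + 9) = (p - 3)^2*(p + 3)*(p + 4)*(p - 3)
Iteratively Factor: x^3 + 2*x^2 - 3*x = (x + 3)*(x^2 - x) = (x - 1)*(x + 3)*(x)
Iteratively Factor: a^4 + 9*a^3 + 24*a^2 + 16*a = (a + 4)*(a^3 + 5*a^2 + 4*a) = (a + 1)*(a + 4)*(a^2 + 4*a) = (a + 1)*(a + 4)^2*(a)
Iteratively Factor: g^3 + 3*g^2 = (g)*(g^2 + 3*g) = g^2*(g + 3)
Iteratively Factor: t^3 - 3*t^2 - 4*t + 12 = (t - 2)*(t^2 - t - 6) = (t - 3)*(t - 2)*(t + 2)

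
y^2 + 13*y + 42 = (y + 6)*(y + 7)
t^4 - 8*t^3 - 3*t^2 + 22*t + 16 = (t - 8)*(t - 2)*(t + 1)^2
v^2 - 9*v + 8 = (v - 8)*(v - 1)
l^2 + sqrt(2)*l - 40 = (l - 4*sqrt(2))*(l + 5*sqrt(2))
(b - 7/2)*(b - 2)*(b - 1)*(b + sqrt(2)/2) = b^4 - 13*b^3/2 + sqrt(2)*b^3/2 - 13*sqrt(2)*b^2/4 + 25*b^2/2 - 7*b + 25*sqrt(2)*b/4 - 7*sqrt(2)/2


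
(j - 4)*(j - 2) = j^2 - 6*j + 8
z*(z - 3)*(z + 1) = z^3 - 2*z^2 - 3*z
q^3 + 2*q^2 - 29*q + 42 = (q - 3)*(q - 2)*(q + 7)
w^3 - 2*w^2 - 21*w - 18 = (w - 6)*(w + 1)*(w + 3)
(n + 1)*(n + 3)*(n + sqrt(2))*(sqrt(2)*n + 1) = sqrt(2)*n^4 + 3*n^3 + 4*sqrt(2)*n^3 + 4*sqrt(2)*n^2 + 12*n^2 + 4*sqrt(2)*n + 9*n + 3*sqrt(2)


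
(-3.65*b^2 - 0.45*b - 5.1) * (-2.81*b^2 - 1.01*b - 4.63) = 10.2565*b^4 + 4.951*b^3 + 31.685*b^2 + 7.2345*b + 23.613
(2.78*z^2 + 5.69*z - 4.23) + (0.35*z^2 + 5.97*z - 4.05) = 3.13*z^2 + 11.66*z - 8.28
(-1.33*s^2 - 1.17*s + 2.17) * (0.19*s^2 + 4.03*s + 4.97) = -0.2527*s^4 - 5.5822*s^3 - 10.9129*s^2 + 2.9302*s + 10.7849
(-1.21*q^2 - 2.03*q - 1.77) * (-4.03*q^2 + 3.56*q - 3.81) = 4.8763*q^4 + 3.8733*q^3 + 4.5164*q^2 + 1.4331*q + 6.7437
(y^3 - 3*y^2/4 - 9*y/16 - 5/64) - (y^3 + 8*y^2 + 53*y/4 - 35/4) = -35*y^2/4 - 221*y/16 + 555/64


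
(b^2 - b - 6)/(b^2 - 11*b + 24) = (b + 2)/(b - 8)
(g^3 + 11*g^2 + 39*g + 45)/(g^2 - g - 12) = (g^2 + 8*g + 15)/(g - 4)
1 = 1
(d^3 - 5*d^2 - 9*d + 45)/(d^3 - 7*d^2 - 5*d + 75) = (d - 3)/(d - 5)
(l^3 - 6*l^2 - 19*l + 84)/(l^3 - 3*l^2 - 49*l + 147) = (l + 4)/(l + 7)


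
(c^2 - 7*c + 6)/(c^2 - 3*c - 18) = (c - 1)/(c + 3)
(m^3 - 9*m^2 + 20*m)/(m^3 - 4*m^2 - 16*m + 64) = m*(m - 5)/(m^2 - 16)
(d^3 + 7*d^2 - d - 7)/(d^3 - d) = (d + 7)/d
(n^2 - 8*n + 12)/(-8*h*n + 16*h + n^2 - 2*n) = (6 - n)/(8*h - n)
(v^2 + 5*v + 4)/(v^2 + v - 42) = (v^2 + 5*v + 4)/(v^2 + v - 42)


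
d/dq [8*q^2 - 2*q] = 16*q - 2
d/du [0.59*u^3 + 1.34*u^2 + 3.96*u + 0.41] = 1.77*u^2 + 2.68*u + 3.96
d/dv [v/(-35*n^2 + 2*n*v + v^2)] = (-35*n^2 + 2*n*v + v^2 - 2*v*(n + v))/(-35*n^2 + 2*n*v + v^2)^2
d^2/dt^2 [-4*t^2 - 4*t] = -8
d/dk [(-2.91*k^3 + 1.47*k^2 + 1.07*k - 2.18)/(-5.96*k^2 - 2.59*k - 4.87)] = (17.3436*k^4 + 15.0738*k^3 + 45.085*k^2 - 40.3034*k - 10.8571)/(35.5216*k^4 + 30.8728*k^3 + 64.7585*k^2 + 25.2266*k + 23.7169)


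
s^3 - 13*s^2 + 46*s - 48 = (s - 8)*(s - 3)*(s - 2)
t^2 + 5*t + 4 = (t + 1)*(t + 4)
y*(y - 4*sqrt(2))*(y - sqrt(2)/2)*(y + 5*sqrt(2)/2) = y^4 - 2*sqrt(2)*y^3 - 37*y^2/2 + 10*sqrt(2)*y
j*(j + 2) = j^2 + 2*j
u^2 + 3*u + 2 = (u + 1)*(u + 2)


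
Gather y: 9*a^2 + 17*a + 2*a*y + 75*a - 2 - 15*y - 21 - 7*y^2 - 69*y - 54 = 9*a^2 + 92*a - 7*y^2 + y*(2*a - 84) - 77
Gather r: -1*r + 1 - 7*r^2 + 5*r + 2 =-7*r^2 + 4*r + 3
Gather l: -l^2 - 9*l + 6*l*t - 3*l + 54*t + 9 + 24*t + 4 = -l^2 + l*(6*t - 12) + 78*t + 13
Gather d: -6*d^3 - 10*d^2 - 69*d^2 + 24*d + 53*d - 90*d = -6*d^3 - 79*d^2 - 13*d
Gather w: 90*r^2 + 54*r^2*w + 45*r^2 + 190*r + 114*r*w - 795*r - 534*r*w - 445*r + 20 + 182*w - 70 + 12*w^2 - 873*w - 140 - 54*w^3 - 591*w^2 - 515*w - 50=135*r^2 - 1050*r - 54*w^3 - 579*w^2 + w*(54*r^2 - 420*r - 1206) - 240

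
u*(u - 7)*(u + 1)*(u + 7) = u^4 + u^3 - 49*u^2 - 49*u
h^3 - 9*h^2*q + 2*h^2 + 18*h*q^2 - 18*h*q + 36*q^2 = (h + 2)*(h - 6*q)*(h - 3*q)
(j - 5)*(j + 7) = j^2 + 2*j - 35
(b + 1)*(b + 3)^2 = b^3 + 7*b^2 + 15*b + 9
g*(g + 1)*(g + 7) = g^3 + 8*g^2 + 7*g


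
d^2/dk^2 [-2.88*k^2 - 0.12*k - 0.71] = -5.76000000000000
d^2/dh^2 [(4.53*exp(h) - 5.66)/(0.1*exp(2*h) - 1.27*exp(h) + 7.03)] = (0.0453000000000001*exp(4*h) + 0.348910000000002*exp(3*h) - 16.95108*exp(2*h) + 47.231199*exp(h) + 173.343631)*exp(h)/(0.001*exp(6*h) - 0.0381*exp(5*h) + 0.69477*exp(4*h) - 7.405243*exp(3*h) + 48.842331*exp(2*h) - 188.293629*exp(h) + 347.428927)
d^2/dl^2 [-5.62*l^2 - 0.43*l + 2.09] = -11.2400000000000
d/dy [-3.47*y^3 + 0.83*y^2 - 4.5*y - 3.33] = -10.41*y^2 + 1.66*y - 4.5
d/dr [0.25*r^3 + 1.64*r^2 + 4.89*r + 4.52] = 0.75*r^2 + 3.28*r + 4.89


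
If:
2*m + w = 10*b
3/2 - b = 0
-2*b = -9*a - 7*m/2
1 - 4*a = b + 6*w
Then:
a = -1123/488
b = 3/2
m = 1653/244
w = 177/122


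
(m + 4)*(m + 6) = m^2 + 10*m + 24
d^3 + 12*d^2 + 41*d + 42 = (d + 2)*(d + 3)*(d + 7)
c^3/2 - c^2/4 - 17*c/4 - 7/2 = (c/2 + 1)*(c - 7/2)*(c + 1)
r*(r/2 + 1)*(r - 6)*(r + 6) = r^4/2 + r^3 - 18*r^2 - 36*r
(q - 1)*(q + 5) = q^2 + 4*q - 5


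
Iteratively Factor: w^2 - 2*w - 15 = (w - 5)*(w + 3)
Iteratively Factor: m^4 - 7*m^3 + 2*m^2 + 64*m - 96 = (m - 4)*(m^3 - 3*m^2 - 10*m + 24) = (m - 4)*(m - 2)*(m^2 - m - 12) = (m - 4)^2*(m - 2)*(m + 3)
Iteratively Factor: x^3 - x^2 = (x)*(x^2 - x) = x*(x - 1)*(x)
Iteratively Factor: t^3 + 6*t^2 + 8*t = (t + 4)*(t^2 + 2*t) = t*(t + 4)*(t + 2)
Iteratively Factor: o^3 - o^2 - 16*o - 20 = (o + 2)*(o^2 - 3*o - 10) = (o - 5)*(o + 2)*(o + 2)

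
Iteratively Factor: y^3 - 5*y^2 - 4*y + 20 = (y + 2)*(y^2 - 7*y + 10) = (y - 5)*(y + 2)*(y - 2)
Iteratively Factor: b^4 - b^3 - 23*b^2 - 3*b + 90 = (b - 2)*(b^3 + b^2 - 21*b - 45) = (b - 5)*(b - 2)*(b^2 + 6*b + 9) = (b - 5)*(b - 2)*(b + 3)*(b + 3)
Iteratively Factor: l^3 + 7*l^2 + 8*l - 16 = (l + 4)*(l^2 + 3*l - 4) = (l + 4)^2*(l - 1)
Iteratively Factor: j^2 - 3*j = (j - 3)*(j)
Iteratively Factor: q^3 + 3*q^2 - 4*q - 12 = (q + 2)*(q^2 + q - 6) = (q + 2)*(q + 3)*(q - 2)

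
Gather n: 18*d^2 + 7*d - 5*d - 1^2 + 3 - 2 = 18*d^2 + 2*d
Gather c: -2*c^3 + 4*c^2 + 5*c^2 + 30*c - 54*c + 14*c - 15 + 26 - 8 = -2*c^3 + 9*c^2 - 10*c + 3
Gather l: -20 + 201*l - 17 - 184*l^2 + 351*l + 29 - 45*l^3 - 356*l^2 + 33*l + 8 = -45*l^3 - 540*l^2 + 585*l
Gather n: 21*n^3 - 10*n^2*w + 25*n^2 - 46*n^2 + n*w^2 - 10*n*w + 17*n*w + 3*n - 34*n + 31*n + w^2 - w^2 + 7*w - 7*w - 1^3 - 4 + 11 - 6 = 21*n^3 + n^2*(-10*w - 21) + n*(w^2 + 7*w)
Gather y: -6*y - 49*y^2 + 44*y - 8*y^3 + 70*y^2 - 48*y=-8*y^3 + 21*y^2 - 10*y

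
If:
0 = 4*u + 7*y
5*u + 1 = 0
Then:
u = -1/5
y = 4/35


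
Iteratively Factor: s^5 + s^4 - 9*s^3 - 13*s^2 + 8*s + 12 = (s + 1)*(s^4 - 9*s^2 - 4*s + 12) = (s - 1)*(s + 1)*(s^3 + s^2 - 8*s - 12) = (s - 1)*(s + 1)*(s + 2)*(s^2 - s - 6) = (s - 1)*(s + 1)*(s + 2)^2*(s - 3)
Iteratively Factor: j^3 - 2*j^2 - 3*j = (j - 3)*(j^2 + j) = j*(j - 3)*(j + 1)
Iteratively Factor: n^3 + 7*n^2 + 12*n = (n)*(n^2 + 7*n + 12) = n*(n + 4)*(n + 3)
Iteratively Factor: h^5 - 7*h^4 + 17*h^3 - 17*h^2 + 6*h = (h - 1)*(h^4 - 6*h^3 + 11*h^2 - 6*h) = (h - 3)*(h - 1)*(h^3 - 3*h^2 + 2*h) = (h - 3)*(h - 2)*(h - 1)*(h^2 - h) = h*(h - 3)*(h - 2)*(h - 1)*(h - 1)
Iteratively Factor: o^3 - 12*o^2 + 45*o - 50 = (o - 5)*(o^2 - 7*o + 10) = (o - 5)*(o - 2)*(o - 5)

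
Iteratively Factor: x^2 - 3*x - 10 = (x - 5)*(x + 2)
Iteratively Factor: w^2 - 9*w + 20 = (w - 4)*(w - 5)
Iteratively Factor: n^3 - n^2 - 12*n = (n - 4)*(n^2 + 3*n) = (n - 4)*(n + 3)*(n)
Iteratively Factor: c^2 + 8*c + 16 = (c + 4)*(c + 4)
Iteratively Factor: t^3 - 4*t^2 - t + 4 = (t - 1)*(t^2 - 3*t - 4) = (t - 1)*(t + 1)*(t - 4)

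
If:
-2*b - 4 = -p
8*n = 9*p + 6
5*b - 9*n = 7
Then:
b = -217/61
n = -168/61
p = -190/61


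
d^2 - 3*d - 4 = (d - 4)*(d + 1)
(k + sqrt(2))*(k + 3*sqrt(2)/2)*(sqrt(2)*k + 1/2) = sqrt(2)*k^3 + 11*k^2/2 + 17*sqrt(2)*k/4 + 3/2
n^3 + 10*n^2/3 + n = n*(n + 1/3)*(n + 3)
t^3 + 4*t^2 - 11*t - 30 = (t - 3)*(t + 2)*(t + 5)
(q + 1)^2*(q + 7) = q^3 + 9*q^2 + 15*q + 7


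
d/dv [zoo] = 0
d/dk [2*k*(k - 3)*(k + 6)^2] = 8*k^3 + 54*k^2 - 216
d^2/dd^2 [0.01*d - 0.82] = 0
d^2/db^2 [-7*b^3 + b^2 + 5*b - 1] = 2 - 42*b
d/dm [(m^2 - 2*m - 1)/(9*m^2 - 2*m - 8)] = 2*(8*m^2 + m + 7)/(81*m^4 - 36*m^3 - 140*m^2 + 32*m + 64)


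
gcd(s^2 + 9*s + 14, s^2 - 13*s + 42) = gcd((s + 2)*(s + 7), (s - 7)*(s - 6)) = 1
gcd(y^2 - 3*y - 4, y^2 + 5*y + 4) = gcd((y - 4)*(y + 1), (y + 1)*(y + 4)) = y + 1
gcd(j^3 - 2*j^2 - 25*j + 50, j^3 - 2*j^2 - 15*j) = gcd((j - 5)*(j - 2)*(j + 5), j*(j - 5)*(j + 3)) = j - 5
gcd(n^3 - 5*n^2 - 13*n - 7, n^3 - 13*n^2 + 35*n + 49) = n^2 - 6*n - 7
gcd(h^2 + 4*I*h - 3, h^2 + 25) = 1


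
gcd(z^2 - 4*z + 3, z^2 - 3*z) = z - 3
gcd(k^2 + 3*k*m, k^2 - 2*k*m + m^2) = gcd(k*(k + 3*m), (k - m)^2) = 1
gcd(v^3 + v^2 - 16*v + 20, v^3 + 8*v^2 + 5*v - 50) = v^2 + 3*v - 10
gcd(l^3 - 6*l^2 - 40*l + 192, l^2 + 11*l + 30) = l + 6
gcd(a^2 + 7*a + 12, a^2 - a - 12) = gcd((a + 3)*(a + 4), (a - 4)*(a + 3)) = a + 3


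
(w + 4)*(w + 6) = w^2 + 10*w + 24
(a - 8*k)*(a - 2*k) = a^2 - 10*a*k + 16*k^2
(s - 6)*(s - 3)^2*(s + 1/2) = s^4 - 23*s^3/2 + 39*s^2 - 63*s/2 - 27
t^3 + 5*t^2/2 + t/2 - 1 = (t - 1/2)*(t + 1)*(t + 2)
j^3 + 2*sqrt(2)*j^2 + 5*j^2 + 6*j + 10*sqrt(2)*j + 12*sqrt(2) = (j + 2)*(j + 3)*(j + 2*sqrt(2))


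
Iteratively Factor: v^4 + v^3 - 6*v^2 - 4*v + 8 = (v - 1)*(v^3 + 2*v^2 - 4*v - 8) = (v - 1)*(v + 2)*(v^2 - 4) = (v - 2)*(v - 1)*(v + 2)*(v + 2)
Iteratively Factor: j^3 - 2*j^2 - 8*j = (j)*(j^2 - 2*j - 8) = j*(j + 2)*(j - 4)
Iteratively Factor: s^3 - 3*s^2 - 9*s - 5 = (s + 1)*(s^2 - 4*s - 5) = (s + 1)^2*(s - 5)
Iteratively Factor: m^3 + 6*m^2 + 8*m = (m)*(m^2 + 6*m + 8) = m*(m + 4)*(m + 2)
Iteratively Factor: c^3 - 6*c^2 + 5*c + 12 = (c - 3)*(c^2 - 3*c - 4) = (c - 3)*(c + 1)*(c - 4)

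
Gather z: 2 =2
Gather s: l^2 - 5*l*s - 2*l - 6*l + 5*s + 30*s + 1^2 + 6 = l^2 - 8*l + s*(35 - 5*l) + 7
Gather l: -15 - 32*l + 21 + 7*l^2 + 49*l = 7*l^2 + 17*l + 6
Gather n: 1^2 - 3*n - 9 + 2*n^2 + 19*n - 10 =2*n^2 + 16*n - 18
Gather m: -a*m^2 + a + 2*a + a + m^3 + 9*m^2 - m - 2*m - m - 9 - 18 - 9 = 4*a + m^3 + m^2*(9 - a) - 4*m - 36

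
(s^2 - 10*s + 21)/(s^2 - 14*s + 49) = (s - 3)/(s - 7)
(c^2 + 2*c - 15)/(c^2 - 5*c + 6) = (c + 5)/(c - 2)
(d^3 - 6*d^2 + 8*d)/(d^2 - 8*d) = (d^2 - 6*d + 8)/(d - 8)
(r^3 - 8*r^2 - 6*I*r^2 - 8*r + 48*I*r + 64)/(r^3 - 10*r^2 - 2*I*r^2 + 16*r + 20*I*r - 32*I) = (r - 4*I)/(r - 2)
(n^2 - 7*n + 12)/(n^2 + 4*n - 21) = (n - 4)/(n + 7)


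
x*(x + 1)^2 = x^3 + 2*x^2 + x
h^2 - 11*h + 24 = (h - 8)*(h - 3)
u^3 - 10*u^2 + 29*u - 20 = (u - 5)*(u - 4)*(u - 1)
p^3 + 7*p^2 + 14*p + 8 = (p + 1)*(p + 2)*(p + 4)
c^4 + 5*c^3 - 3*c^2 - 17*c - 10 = (c - 2)*(c + 1)^2*(c + 5)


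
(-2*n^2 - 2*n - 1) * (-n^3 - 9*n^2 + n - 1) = 2*n^5 + 20*n^4 + 17*n^3 + 9*n^2 + n + 1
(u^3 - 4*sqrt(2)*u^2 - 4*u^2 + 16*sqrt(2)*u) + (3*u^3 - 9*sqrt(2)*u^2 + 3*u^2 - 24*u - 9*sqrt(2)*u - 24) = 4*u^3 - 13*sqrt(2)*u^2 - u^2 - 24*u + 7*sqrt(2)*u - 24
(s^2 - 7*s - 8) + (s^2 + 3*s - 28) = 2*s^2 - 4*s - 36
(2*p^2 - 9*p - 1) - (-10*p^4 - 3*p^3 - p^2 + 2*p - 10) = 10*p^4 + 3*p^3 + 3*p^2 - 11*p + 9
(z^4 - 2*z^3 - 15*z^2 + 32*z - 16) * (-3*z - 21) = -3*z^5 - 15*z^4 + 87*z^3 + 219*z^2 - 624*z + 336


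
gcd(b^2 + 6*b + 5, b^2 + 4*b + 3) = b + 1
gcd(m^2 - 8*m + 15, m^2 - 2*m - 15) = m - 5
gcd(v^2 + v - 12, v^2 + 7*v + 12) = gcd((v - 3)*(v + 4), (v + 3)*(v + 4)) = v + 4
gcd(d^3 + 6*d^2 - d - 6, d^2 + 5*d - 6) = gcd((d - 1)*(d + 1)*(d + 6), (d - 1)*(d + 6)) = d^2 + 5*d - 6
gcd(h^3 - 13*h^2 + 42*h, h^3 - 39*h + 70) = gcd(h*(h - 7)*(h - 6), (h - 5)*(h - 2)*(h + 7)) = 1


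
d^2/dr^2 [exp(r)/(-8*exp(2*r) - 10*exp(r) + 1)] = (-64*exp(4*r) + 80*exp(3*r) - 48*exp(2*r) - 10*exp(r) - 1)*exp(r)/(512*exp(6*r) + 1920*exp(5*r) + 2208*exp(4*r) + 520*exp(3*r) - 276*exp(2*r) + 30*exp(r) - 1)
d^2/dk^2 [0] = 0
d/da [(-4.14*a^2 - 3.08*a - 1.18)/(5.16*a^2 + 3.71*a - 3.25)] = (0.533400000000007*a^2 + 39.0876*a + 14.3878)/(26.6256*a^4 + 38.2872*a^3 - 19.7759*a^2 - 24.115*a + 10.5625)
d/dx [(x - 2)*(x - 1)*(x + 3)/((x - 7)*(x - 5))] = (x^4 - 24*x^3 + 112*x^2 - 12*x - 173)/(x^4 - 24*x^3 + 214*x^2 - 840*x + 1225)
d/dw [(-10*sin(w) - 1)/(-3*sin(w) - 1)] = 7*cos(w)/(3*sin(w) + 1)^2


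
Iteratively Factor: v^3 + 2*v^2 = (v)*(v^2 + 2*v) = v*(v + 2)*(v)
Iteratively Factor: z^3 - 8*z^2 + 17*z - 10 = (z - 1)*(z^2 - 7*z + 10) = (z - 5)*(z - 1)*(z - 2)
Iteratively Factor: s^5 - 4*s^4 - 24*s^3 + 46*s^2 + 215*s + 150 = (s + 1)*(s^4 - 5*s^3 - 19*s^2 + 65*s + 150) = (s + 1)*(s + 2)*(s^3 - 7*s^2 - 5*s + 75) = (s + 1)*(s + 2)*(s + 3)*(s^2 - 10*s + 25) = (s - 5)*(s + 1)*(s + 2)*(s + 3)*(s - 5)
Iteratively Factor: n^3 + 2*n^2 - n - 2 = (n - 1)*(n^2 + 3*n + 2) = (n - 1)*(n + 2)*(n + 1)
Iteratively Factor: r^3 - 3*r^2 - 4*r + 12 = (r + 2)*(r^2 - 5*r + 6) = (r - 3)*(r + 2)*(r - 2)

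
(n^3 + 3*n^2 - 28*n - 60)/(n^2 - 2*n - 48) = (n^2 - 3*n - 10)/(n - 8)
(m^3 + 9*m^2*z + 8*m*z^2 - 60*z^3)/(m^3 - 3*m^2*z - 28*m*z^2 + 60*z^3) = (-m - 6*z)/(-m + 6*z)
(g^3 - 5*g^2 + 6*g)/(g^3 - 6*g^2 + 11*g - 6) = g/(g - 1)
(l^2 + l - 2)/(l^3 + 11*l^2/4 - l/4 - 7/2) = 4/(4*l + 7)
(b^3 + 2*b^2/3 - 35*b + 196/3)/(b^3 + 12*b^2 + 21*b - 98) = (3*b^2 - 19*b + 28)/(3*(b^2 + 5*b - 14))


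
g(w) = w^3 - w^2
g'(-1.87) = 14.23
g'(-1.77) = 12.94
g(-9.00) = -810.00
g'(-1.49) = 9.64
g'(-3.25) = 38.19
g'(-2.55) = 24.61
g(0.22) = -0.04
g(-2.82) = -30.38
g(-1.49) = -5.53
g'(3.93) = 38.47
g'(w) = 3*w^2 - 2*w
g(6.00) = 180.00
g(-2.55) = -23.08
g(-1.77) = -8.68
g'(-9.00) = 261.00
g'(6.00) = 96.00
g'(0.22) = -0.29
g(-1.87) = -10.04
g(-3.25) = -44.89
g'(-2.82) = 29.50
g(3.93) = 45.25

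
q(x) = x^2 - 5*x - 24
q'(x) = 2*x - 5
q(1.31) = -28.83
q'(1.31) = -2.38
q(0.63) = -26.75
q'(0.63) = -3.74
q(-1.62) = -13.28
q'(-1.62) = -8.24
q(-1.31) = -15.73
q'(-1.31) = -7.62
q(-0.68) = -20.14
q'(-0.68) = -6.36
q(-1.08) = -17.43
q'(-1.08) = -7.16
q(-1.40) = -15.04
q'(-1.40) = -7.80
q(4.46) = -26.41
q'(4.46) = 3.92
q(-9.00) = 102.00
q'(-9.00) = -23.00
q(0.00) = -24.00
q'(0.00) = -5.00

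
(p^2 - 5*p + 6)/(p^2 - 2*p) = (p - 3)/p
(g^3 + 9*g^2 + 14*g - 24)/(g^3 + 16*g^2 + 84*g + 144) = (g - 1)/(g + 6)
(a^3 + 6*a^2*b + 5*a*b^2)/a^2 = a + 6*b + 5*b^2/a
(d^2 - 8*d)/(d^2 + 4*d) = (d - 8)/(d + 4)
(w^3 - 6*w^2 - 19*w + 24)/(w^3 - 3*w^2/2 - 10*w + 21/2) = 2*(w - 8)/(2*w - 7)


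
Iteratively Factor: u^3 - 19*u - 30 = (u + 3)*(u^2 - 3*u - 10) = (u - 5)*(u + 3)*(u + 2)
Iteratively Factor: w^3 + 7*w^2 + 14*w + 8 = (w + 1)*(w^2 + 6*w + 8) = (w + 1)*(w + 2)*(w + 4)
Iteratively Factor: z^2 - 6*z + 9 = (z - 3)*(z - 3)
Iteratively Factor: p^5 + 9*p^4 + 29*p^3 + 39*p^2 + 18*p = (p + 3)*(p^4 + 6*p^3 + 11*p^2 + 6*p) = (p + 1)*(p + 3)*(p^3 + 5*p^2 + 6*p) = (p + 1)*(p + 2)*(p + 3)*(p^2 + 3*p) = p*(p + 1)*(p + 2)*(p + 3)*(p + 3)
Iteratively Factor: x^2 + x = (x + 1)*(x)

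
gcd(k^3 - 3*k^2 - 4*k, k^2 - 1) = k + 1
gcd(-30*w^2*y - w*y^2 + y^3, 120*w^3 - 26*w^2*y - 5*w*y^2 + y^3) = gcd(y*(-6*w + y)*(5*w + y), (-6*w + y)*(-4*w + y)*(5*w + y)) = -30*w^2 - w*y + y^2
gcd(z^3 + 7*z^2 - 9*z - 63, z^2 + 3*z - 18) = z - 3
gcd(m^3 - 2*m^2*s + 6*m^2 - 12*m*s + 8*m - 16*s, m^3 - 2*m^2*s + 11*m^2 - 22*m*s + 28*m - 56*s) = -m^2 + 2*m*s - 4*m + 8*s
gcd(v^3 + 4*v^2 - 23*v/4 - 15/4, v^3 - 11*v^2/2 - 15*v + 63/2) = v - 3/2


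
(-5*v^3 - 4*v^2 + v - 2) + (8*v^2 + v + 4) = -5*v^3 + 4*v^2 + 2*v + 2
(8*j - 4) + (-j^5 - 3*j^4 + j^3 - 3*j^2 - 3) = -j^5 - 3*j^4 + j^3 - 3*j^2 + 8*j - 7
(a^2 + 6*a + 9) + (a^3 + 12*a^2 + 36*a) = a^3 + 13*a^2 + 42*a + 9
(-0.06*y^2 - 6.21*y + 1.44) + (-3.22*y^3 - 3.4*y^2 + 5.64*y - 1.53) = -3.22*y^3 - 3.46*y^2 - 0.57*y - 0.0900000000000001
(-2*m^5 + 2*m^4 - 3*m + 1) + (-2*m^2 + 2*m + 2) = -2*m^5 + 2*m^4 - 2*m^2 - m + 3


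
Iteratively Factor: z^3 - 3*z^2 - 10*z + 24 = (z + 3)*(z^2 - 6*z + 8) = (z - 4)*(z + 3)*(z - 2)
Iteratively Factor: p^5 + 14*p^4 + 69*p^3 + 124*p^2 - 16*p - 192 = (p + 4)*(p^4 + 10*p^3 + 29*p^2 + 8*p - 48) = (p + 3)*(p + 4)*(p^3 + 7*p^2 + 8*p - 16) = (p + 3)*(p + 4)^2*(p^2 + 3*p - 4) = (p + 3)*(p + 4)^3*(p - 1)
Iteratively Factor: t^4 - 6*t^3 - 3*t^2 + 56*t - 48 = (t - 4)*(t^3 - 2*t^2 - 11*t + 12) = (t - 4)*(t - 1)*(t^2 - t - 12) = (t - 4)*(t - 1)*(t + 3)*(t - 4)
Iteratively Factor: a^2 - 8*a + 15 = (a - 5)*(a - 3)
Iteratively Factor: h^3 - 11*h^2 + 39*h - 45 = (h - 3)*(h^2 - 8*h + 15) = (h - 3)^2*(h - 5)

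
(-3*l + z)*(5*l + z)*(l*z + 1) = -15*l^3*z + 2*l^2*z^2 - 15*l^2 + l*z^3 + 2*l*z + z^2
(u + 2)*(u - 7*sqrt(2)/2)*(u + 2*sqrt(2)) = u^3 - 3*sqrt(2)*u^2/2 + 2*u^2 - 14*u - 3*sqrt(2)*u - 28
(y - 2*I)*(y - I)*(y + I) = y^3 - 2*I*y^2 + y - 2*I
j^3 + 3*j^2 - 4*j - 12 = (j - 2)*(j + 2)*(j + 3)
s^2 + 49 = (s - 7*I)*(s + 7*I)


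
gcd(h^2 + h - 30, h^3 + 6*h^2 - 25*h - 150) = h^2 + h - 30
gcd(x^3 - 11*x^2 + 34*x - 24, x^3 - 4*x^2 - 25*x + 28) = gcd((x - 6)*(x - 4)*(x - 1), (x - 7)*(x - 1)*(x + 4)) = x - 1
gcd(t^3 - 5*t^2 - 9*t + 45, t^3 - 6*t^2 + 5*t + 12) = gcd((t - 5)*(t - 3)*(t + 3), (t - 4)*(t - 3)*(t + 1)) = t - 3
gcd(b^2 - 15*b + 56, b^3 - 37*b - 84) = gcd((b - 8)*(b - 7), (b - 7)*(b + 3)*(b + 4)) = b - 7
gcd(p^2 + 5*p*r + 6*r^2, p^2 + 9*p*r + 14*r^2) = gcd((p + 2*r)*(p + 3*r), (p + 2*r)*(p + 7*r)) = p + 2*r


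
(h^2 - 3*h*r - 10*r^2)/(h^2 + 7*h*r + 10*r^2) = (h - 5*r)/(h + 5*r)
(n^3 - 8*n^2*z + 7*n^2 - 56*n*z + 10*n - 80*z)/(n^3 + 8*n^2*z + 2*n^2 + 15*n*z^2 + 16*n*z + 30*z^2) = (n^2 - 8*n*z + 5*n - 40*z)/(n^2 + 8*n*z + 15*z^2)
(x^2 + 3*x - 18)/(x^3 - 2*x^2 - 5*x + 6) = (x + 6)/(x^2 + x - 2)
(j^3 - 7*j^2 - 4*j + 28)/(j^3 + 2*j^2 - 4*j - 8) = (j - 7)/(j + 2)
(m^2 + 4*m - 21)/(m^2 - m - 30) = (-m^2 - 4*m + 21)/(-m^2 + m + 30)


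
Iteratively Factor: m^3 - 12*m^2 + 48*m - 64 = (m - 4)*(m^2 - 8*m + 16) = (m - 4)^2*(m - 4)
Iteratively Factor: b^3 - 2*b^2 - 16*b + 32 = (b + 4)*(b^2 - 6*b + 8) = (b - 4)*(b + 4)*(b - 2)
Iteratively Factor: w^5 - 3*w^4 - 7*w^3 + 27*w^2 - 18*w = (w - 3)*(w^4 - 7*w^2 + 6*w) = w*(w - 3)*(w^3 - 7*w + 6) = w*(w - 3)*(w - 1)*(w^2 + w - 6) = w*(w - 3)*(w - 1)*(w + 3)*(w - 2)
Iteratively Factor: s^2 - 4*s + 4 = (s - 2)*(s - 2)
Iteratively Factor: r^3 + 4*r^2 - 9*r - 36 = (r - 3)*(r^2 + 7*r + 12) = (r - 3)*(r + 3)*(r + 4)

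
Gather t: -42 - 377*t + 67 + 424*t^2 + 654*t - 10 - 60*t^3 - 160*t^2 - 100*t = -60*t^3 + 264*t^2 + 177*t + 15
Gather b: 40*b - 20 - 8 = 40*b - 28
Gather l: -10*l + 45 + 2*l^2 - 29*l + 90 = 2*l^2 - 39*l + 135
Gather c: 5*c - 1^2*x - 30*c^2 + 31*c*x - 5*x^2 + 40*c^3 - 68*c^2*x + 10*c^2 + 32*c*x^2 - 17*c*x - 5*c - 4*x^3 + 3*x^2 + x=40*c^3 + c^2*(-68*x - 20) + c*(32*x^2 + 14*x) - 4*x^3 - 2*x^2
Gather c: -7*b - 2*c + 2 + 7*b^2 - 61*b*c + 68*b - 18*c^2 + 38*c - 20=7*b^2 + 61*b - 18*c^2 + c*(36 - 61*b) - 18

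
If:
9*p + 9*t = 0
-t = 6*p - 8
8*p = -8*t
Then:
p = 8/5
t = -8/5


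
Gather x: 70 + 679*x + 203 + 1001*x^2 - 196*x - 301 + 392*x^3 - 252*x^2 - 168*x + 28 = 392*x^3 + 749*x^2 + 315*x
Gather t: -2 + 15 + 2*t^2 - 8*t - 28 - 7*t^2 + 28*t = -5*t^2 + 20*t - 15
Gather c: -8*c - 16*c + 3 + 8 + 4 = 15 - 24*c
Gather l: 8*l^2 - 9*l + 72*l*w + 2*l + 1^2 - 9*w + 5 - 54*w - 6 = 8*l^2 + l*(72*w - 7) - 63*w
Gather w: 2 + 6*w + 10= 6*w + 12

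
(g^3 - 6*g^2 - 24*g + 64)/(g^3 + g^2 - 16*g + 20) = (g^2 - 4*g - 32)/(g^2 + 3*g - 10)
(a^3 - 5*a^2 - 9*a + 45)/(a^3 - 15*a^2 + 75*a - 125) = (a^2 - 9)/(a^2 - 10*a + 25)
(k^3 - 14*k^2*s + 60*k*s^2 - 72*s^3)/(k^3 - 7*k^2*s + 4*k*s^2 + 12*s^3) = (k - 6*s)/(k + s)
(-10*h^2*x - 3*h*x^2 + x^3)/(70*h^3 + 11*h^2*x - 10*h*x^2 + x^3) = x/(-7*h + x)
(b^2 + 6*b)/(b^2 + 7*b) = (b + 6)/(b + 7)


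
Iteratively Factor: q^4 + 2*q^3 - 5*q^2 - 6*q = (q - 2)*(q^3 + 4*q^2 + 3*q) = (q - 2)*(q + 1)*(q^2 + 3*q) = (q - 2)*(q + 1)*(q + 3)*(q)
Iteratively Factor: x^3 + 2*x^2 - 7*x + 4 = (x - 1)*(x^2 + 3*x - 4) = (x - 1)*(x + 4)*(x - 1)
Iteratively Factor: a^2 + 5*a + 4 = (a + 4)*(a + 1)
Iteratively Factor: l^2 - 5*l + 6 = (l - 3)*(l - 2)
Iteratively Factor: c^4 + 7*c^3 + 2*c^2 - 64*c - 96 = (c + 4)*(c^3 + 3*c^2 - 10*c - 24) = (c - 3)*(c + 4)*(c^2 + 6*c + 8) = (c - 3)*(c + 2)*(c + 4)*(c + 4)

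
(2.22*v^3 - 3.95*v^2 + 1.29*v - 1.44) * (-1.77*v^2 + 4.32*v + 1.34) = -3.9294*v^5 + 16.5819*v^4 - 16.3725*v^3 + 2.8286*v^2 - 4.4922*v - 1.9296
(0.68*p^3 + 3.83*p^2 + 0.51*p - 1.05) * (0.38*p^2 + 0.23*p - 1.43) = 0.2584*p^5 + 1.6118*p^4 + 0.1023*p^3 - 5.7586*p^2 - 0.9708*p + 1.5015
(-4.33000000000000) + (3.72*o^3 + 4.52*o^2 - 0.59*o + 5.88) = 3.72*o^3 + 4.52*o^2 - 0.59*o + 1.55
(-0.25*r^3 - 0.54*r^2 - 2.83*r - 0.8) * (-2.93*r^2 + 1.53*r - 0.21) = 0.7325*r^5 + 1.1997*r^4 + 7.5182*r^3 - 1.8725*r^2 - 0.6297*r + 0.168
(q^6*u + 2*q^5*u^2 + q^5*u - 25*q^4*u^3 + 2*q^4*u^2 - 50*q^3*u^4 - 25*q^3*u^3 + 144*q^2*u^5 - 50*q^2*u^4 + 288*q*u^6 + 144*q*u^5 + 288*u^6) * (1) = q^6*u + 2*q^5*u^2 + q^5*u - 25*q^4*u^3 + 2*q^4*u^2 - 50*q^3*u^4 - 25*q^3*u^3 + 144*q^2*u^5 - 50*q^2*u^4 + 288*q*u^6 + 144*q*u^5 + 288*u^6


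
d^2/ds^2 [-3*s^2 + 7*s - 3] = -6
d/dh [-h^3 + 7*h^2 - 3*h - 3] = -3*h^2 + 14*h - 3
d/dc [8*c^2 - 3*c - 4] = 16*c - 3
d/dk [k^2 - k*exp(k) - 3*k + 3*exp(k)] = -k*exp(k) + 2*k + 2*exp(k) - 3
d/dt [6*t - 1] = 6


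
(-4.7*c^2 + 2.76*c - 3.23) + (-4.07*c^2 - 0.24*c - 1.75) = -8.77*c^2 + 2.52*c - 4.98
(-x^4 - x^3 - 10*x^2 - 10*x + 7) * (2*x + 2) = -2*x^5 - 4*x^4 - 22*x^3 - 40*x^2 - 6*x + 14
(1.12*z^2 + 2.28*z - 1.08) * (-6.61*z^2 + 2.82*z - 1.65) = -7.4032*z^4 - 11.9124*z^3 + 11.7204*z^2 - 6.8076*z + 1.782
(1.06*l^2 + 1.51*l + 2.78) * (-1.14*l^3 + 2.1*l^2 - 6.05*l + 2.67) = -1.2084*l^5 + 0.504600000000001*l^4 - 6.4112*l^3 - 0.4673*l^2 - 12.7873*l + 7.4226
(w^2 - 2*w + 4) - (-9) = w^2 - 2*w + 13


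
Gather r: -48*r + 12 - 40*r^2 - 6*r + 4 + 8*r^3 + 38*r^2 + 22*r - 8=8*r^3 - 2*r^2 - 32*r + 8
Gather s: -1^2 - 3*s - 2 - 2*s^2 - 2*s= -2*s^2 - 5*s - 3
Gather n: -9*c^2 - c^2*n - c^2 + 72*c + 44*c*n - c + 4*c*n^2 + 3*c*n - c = -10*c^2 + 4*c*n^2 + 70*c + n*(-c^2 + 47*c)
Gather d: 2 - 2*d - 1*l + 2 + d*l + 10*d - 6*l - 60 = d*(l + 8) - 7*l - 56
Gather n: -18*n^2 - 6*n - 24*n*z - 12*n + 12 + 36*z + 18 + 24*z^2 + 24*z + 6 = -18*n^2 + n*(-24*z - 18) + 24*z^2 + 60*z + 36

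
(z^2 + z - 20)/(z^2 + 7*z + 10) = (z - 4)/(z + 2)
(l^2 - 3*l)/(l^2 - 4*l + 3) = l/(l - 1)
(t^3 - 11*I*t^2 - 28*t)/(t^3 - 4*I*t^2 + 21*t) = (t - 4*I)/(t + 3*I)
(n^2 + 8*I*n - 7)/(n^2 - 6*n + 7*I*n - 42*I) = (n + I)/(n - 6)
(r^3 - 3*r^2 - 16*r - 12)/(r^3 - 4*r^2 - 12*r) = (r + 1)/r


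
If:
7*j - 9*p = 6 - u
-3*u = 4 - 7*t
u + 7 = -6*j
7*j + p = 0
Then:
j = 13/64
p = -91/64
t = -661/224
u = -263/32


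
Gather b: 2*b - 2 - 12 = 2*b - 14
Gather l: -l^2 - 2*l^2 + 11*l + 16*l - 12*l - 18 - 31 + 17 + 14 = -3*l^2 + 15*l - 18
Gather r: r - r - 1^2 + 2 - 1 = 0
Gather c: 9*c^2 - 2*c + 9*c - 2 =9*c^2 + 7*c - 2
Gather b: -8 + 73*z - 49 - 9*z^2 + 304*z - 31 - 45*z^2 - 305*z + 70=-54*z^2 + 72*z - 18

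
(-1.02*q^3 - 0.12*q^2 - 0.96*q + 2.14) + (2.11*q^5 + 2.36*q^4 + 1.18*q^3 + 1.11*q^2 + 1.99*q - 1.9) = 2.11*q^5 + 2.36*q^4 + 0.16*q^3 + 0.99*q^2 + 1.03*q + 0.24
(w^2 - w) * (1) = w^2 - w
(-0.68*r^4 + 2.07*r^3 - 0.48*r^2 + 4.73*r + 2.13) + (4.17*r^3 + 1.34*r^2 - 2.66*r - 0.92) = -0.68*r^4 + 6.24*r^3 + 0.86*r^2 + 2.07*r + 1.21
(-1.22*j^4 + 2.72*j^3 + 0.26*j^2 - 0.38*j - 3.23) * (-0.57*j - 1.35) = 0.6954*j^5 + 0.0966*j^4 - 3.8202*j^3 - 0.1344*j^2 + 2.3541*j + 4.3605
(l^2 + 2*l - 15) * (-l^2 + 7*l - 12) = -l^4 + 5*l^3 + 17*l^2 - 129*l + 180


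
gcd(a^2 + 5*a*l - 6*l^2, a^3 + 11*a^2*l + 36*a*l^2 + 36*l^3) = a + 6*l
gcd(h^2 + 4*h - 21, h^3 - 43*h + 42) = h + 7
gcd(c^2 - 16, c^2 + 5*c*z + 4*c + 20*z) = c + 4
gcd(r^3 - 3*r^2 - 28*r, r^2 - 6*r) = r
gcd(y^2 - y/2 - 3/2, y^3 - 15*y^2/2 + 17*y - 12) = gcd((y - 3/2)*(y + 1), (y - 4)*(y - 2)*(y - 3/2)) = y - 3/2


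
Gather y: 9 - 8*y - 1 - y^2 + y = -y^2 - 7*y + 8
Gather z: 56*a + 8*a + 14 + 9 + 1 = 64*a + 24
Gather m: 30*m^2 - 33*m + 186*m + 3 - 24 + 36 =30*m^2 + 153*m + 15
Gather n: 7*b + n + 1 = 7*b + n + 1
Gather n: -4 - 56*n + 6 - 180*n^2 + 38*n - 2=-180*n^2 - 18*n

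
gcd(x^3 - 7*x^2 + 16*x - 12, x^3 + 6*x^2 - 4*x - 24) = x - 2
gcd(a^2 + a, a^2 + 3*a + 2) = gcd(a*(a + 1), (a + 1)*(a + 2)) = a + 1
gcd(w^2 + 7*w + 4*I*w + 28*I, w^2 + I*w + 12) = w + 4*I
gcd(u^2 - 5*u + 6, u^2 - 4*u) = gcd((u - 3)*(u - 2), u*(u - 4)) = 1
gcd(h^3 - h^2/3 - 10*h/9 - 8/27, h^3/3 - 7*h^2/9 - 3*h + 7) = 1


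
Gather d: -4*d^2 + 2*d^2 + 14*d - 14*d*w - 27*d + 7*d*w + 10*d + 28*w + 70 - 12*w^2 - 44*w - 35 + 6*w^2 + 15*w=-2*d^2 + d*(-7*w - 3) - 6*w^2 - w + 35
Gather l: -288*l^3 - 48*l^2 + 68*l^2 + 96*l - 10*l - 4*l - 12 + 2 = -288*l^3 + 20*l^2 + 82*l - 10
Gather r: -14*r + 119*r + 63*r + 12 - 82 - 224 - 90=168*r - 384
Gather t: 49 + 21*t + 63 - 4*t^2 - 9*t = -4*t^2 + 12*t + 112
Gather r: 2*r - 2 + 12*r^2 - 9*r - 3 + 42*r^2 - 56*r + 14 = 54*r^2 - 63*r + 9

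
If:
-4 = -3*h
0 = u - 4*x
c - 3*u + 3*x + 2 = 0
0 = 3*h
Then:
No Solution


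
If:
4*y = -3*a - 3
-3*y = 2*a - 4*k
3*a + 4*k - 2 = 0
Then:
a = 17/11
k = -29/44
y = -21/11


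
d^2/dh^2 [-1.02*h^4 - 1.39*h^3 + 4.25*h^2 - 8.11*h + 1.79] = -12.24*h^2 - 8.34*h + 8.5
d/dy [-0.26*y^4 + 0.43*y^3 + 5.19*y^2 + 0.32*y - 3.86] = -1.04*y^3 + 1.29*y^2 + 10.38*y + 0.32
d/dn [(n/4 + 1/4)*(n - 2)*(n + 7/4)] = 3*n^2/4 + 3*n/8 - 15/16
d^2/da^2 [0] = 0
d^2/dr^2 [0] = 0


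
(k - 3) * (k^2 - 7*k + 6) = k^3 - 10*k^2 + 27*k - 18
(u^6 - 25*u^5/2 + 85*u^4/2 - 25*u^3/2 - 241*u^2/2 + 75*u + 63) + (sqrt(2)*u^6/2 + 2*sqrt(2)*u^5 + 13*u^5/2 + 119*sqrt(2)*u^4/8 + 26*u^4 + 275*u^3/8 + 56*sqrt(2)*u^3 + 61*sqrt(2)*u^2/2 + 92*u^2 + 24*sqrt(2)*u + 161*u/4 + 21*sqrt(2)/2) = sqrt(2)*u^6/2 + u^6 - 6*u^5 + 2*sqrt(2)*u^5 + 119*sqrt(2)*u^4/8 + 137*u^4/2 + 175*u^3/8 + 56*sqrt(2)*u^3 - 57*u^2/2 + 61*sqrt(2)*u^2/2 + 24*sqrt(2)*u + 461*u/4 + 21*sqrt(2)/2 + 63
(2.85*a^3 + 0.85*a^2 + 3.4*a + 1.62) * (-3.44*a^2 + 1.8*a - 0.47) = -9.804*a^5 + 2.206*a^4 - 11.5055*a^3 + 0.1477*a^2 + 1.318*a - 0.7614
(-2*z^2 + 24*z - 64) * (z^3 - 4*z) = -2*z^5 + 24*z^4 - 56*z^3 - 96*z^2 + 256*z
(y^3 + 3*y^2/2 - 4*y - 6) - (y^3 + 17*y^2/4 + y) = -11*y^2/4 - 5*y - 6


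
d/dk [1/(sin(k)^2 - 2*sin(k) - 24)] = 2*(1 - sin(k))*cos(k)/((sin(k) - 6)^2*(sin(k) + 4)^2)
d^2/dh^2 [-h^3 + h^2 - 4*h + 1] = 2 - 6*h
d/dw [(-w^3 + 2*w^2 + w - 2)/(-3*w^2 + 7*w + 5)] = (3*w^4 - 14*w^3 + 2*w^2 + 8*w + 19)/(9*w^4 - 42*w^3 + 19*w^2 + 70*w + 25)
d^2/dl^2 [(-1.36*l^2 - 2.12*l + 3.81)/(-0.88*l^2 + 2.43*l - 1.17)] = (9.099904*l^3 - 26.10432*l^2 + 35.787312*l - 21.371634)/(0.681472*l^6 - 5.645376*l^5 + 18.30708*l^4 - 29.360475*l^3 + 24.340095*l^2 - 9.979281*l + 1.601613)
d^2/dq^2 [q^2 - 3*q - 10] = 2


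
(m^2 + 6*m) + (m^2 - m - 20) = 2*m^2 + 5*m - 20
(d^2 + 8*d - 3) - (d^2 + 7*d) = d - 3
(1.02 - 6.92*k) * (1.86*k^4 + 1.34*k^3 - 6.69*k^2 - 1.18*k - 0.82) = -12.8712*k^5 - 7.3756*k^4 + 47.6616*k^3 + 1.3418*k^2 + 4.4708*k - 0.8364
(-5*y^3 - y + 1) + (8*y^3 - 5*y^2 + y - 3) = 3*y^3 - 5*y^2 - 2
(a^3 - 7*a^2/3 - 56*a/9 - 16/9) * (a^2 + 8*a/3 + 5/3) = a^5 + a^4/3 - 97*a^3/9 - 601*a^2/27 - 136*a/9 - 80/27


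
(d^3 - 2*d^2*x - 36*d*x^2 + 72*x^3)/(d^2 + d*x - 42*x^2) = (d^2 + 4*d*x - 12*x^2)/(d + 7*x)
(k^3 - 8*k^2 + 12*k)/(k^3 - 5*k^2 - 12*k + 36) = k/(k + 3)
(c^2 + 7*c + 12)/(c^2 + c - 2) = (c^2 + 7*c + 12)/(c^2 + c - 2)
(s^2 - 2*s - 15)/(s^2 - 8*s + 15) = (s + 3)/(s - 3)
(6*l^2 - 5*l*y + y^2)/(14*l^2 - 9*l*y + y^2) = (-3*l + y)/(-7*l + y)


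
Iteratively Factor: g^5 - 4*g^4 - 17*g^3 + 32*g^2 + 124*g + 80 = (g + 2)*(g^4 - 6*g^3 - 5*g^2 + 42*g + 40) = (g - 4)*(g + 2)*(g^3 - 2*g^2 - 13*g - 10) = (g - 4)*(g + 2)^2*(g^2 - 4*g - 5) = (g - 4)*(g + 1)*(g + 2)^2*(g - 5)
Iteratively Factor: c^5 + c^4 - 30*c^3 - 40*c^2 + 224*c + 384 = (c - 4)*(c^4 + 5*c^3 - 10*c^2 - 80*c - 96) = (c - 4)^2*(c^3 + 9*c^2 + 26*c + 24) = (c - 4)^2*(c + 3)*(c^2 + 6*c + 8) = (c - 4)^2*(c + 3)*(c + 4)*(c + 2)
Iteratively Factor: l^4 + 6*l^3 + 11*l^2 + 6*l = (l)*(l^3 + 6*l^2 + 11*l + 6) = l*(l + 3)*(l^2 + 3*l + 2) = l*(l + 1)*(l + 3)*(l + 2)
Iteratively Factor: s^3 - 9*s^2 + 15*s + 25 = (s - 5)*(s^2 - 4*s - 5) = (s - 5)*(s + 1)*(s - 5)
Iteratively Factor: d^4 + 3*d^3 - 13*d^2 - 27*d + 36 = (d + 4)*(d^3 - d^2 - 9*d + 9) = (d - 3)*(d + 4)*(d^2 + 2*d - 3) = (d - 3)*(d - 1)*(d + 4)*(d + 3)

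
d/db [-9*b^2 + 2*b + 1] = 2 - 18*b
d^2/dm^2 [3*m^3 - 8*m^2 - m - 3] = 18*m - 16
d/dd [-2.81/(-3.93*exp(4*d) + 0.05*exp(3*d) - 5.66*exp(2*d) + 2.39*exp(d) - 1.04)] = (-44.1732*exp(3*d) + 0.4215*exp(2*d) - 31.8092*exp(d) + 6.7159)*exp(d)/(3.93*exp(4*d) - 0.05*exp(3*d) + 5.66*exp(2*d) - 2.39*exp(d) + 1.04)^2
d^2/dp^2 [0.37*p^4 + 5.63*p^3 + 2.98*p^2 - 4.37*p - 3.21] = 4.44*p^2 + 33.78*p + 5.96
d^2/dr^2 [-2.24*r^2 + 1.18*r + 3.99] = -4.48000000000000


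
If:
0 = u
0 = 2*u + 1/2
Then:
No Solution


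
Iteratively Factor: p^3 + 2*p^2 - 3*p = (p)*(p^2 + 2*p - 3) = p*(p - 1)*(p + 3)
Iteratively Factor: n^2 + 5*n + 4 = (n + 4)*(n + 1)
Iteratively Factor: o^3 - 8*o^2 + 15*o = (o)*(o^2 - 8*o + 15) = o*(o - 5)*(o - 3)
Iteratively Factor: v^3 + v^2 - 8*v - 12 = (v + 2)*(v^2 - v - 6) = (v - 3)*(v + 2)*(v + 2)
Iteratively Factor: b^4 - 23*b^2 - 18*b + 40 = (b - 5)*(b^3 + 5*b^2 + 2*b - 8) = (b - 5)*(b - 1)*(b^2 + 6*b + 8) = (b - 5)*(b - 1)*(b + 4)*(b + 2)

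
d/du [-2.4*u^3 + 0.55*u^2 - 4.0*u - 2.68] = -7.2*u^2 + 1.1*u - 4.0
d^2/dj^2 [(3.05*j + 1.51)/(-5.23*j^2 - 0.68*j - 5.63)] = (-(3.05*j + 1.51)*(10.46*j + 0.68)*(20.92*j + 1.36) + (95.709*j + 19.9426)*(5.23*j^2 + 0.68*j + 5.63))/(5.23*j^2 + 0.68*j + 5.63)^3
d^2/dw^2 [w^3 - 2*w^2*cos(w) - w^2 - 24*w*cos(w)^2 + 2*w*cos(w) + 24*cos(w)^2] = 2*w^2*cos(w) + 8*w*sin(w) - 2*w*cos(w) + 48*w*cos(2*w) + 6*w - 4*sqrt(2)*sin(w + pi/4) - 48*sqrt(2)*cos(2*w + pi/4) - 2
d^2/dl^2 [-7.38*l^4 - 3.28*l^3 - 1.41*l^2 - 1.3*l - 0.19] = -88.56*l^2 - 19.68*l - 2.82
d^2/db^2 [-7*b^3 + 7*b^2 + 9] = 14 - 42*b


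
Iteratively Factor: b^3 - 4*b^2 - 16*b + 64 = (b - 4)*(b^2 - 16) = (b - 4)*(b + 4)*(b - 4)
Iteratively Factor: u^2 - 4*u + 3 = (u - 1)*(u - 3)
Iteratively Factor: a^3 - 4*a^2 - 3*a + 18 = (a - 3)*(a^2 - a - 6) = (a - 3)*(a + 2)*(a - 3)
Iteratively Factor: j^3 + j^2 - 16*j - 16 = (j - 4)*(j^2 + 5*j + 4) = (j - 4)*(j + 1)*(j + 4)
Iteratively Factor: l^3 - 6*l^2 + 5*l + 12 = (l - 3)*(l^2 - 3*l - 4) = (l - 3)*(l + 1)*(l - 4)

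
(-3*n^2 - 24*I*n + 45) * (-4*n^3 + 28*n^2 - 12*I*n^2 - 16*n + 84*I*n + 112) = 12*n^5 - 84*n^4 + 132*I*n^4 - 420*n^3 - 924*I*n^3 + 2940*n^2 - 156*I*n^2 - 720*n + 1092*I*n + 5040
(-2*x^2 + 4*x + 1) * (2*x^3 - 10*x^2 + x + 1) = -4*x^5 + 28*x^4 - 40*x^3 - 8*x^2 + 5*x + 1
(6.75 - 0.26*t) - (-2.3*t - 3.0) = 2.04*t + 9.75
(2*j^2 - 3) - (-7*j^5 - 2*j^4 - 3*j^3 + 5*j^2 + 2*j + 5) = 7*j^5 + 2*j^4 + 3*j^3 - 3*j^2 - 2*j - 8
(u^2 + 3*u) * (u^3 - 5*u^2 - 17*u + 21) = u^5 - 2*u^4 - 32*u^3 - 30*u^2 + 63*u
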